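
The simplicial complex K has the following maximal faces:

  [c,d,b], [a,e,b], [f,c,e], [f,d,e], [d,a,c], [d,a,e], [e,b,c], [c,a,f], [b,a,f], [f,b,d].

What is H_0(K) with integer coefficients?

H_0 ≅ Z.

We work with the vertex ordering a < b < c < d < e < f. The simplices of K, each written with vertices in increasing order, are:

  0-simplices (6): a, b, c, d, e, f
  1-simplices (15): ab, ac, ad, ae, af, bc, bd, be, bf, cd, ce, cf, de, df, ef
  2-simplices (10): abe, abf, acd, acf, ade, bcd, bce, bdf, cef, def

Hence C_0 ≅ Z^6, C_1 ≅ Z^15, C_2 ≅ Z^10.

∂_1: C_1 → C_0 maps an edge to its endpoints' difference, ∂[p,q] = q − p. For instance
  ∂ae = e − a.
As a 6×15 matrix over Z this has rank 5, with invariant factors (1,1,1,1,1).

∂_2: C_2 → C_1 sends each 2-simplex [p,q,r] to [q,r] − [p,r] + [p,q]. For instance
  ∂ade = de − ae + ad,
  ∂acd = cd − ad + ac.
The 15×10 boundary matrix has rank 10 and Smith normal form diag(1,1,1,1,1,1,1,1,1,2).

Computing H_k = (kernel of ∂_k) / (image of ∂_{k+1}):

  H_0: rank C_0 − rank ∂_1 = 6 − 5 = 1, and the invariant factors of ∂_1 are all 1, so H_0 = Z.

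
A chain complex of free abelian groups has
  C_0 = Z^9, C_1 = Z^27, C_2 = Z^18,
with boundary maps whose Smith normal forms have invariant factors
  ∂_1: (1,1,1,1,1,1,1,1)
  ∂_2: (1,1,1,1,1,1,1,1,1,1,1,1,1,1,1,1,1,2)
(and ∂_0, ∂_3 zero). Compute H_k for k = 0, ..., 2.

H_0: b_0 = 9 − 0 − 8 = 1; torsion from ∂_1 factors > 1: none. So H_0 ≅ Z.
H_1: b_1 = 27 − 8 − 18 = 1; torsion from ∂_2 factors > 1: [2]. So H_1 ≅ Z × Z/2.
H_2: b_2 = 18 − 18 − 0 = 0; torsion from ∂_3 factors > 1: none. So H_2 ≅ 0.

H_0 ≅ Z,  H_1 ≅ Z × Z/2,  H_2 = 0.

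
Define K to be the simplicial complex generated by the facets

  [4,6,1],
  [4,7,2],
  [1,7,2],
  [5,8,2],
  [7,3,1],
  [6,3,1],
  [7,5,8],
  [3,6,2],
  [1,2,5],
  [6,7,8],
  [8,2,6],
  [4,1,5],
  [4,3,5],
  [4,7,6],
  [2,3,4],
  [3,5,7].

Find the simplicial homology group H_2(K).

H_2 ≅ Z.

Take the total order 1 < 2 < 3 < 4 < 5 < 6 < 7 < 8 on the vertex set. Then K (dimension 2) consists of the simplices:

  0-simplices (8): [1], [2], [3], [4], [5], [6], [7], [8]
  1-simplices (24): (24 of them)
  2-simplices (16): [1,2,5], [1,2,7], [1,3,6], [1,3,7], [1,4,5], [1,4,6], [2,3,4], [2,3,6], [2,4,7], [2,5,8], [2,6,8], [3,4,5], [3,5,7], [4,6,7], [5,7,8], [6,7,8]

so the chain groups are C_0 ≅ Z^8, C_1 ≅ Z^24, C_2 ≅ Z^16.

∂_1: C_1 → C_0 sends each edge [p,q] (with p < q) to q − p. For instance
  ∂[1,6] = [6] − [1].
This gives a 8×24 integer matrix of rank 7; reducing to Smith normal form yields diagonal entries (1,1,1,1,1,1,1).

∂_2: C_2 → C_1 acts by ∂[p,q,r] = [q,r] − [p,r] + [p,q]. For instance
  ∂[3,4,5] = [4,5] − [3,5] + [3,4],
  ∂[1,3,7] = [3,7] − [1,7] + [1,3].
This gives a 24×16 integer matrix of rank 15; reducing to Smith normal form yields diagonal entries (1,1,1,1,1,1,1,1,1,1,1,1,1,1,1).

Reading off H_k = ker ∂_k / im ∂_{k+1}:

  H_2: rank ker ∂_2 − rank ∂_3 = (16 − 15) − 0 = 1, and there is no ∂_3, so H_2 ≅ Z.

(K is a triangulation of the torus T^2.)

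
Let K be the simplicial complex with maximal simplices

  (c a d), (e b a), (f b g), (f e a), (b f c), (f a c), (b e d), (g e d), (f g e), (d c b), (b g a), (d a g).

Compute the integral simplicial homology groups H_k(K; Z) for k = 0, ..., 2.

Take the total order a < b < c < d < e < f < g on the vertex set. Then K (dimension 2) consists of the simplices:

  0-simplices (7): a, b, c, d, e, f, g
  1-simplices (18): ab, ac, ad, ae, af, ag, bc, bd, be, bf, bg, cd, cf, de, dg, ef, eg, fg
  2-simplices (12): abe, abg, acd, acf, adg, aef, bcd, bcf, bde, bfg, deg, efg

Hence C_0 ≅ Z^7, C_1 ≅ Z^18, C_2 ≅ Z^12.

∂_1: C_1 → C_0 sends each edge [p,q] (with p < q) to q − p.
The 7×18 boundary matrix has rank 6 and Smith normal form diag(1,1,1,1,1,1).

The boundary map ∂_2: C_2 → C_1 acts by ∂[p,q,r] = [q,r] − [p,r] + [p,q]. For instance
  ∂efg = fg − eg + ef,
  ∂deg = eg − dg + de.
The 18×12 boundary matrix has rank 12 and Smith normal form diag(1,1,1,1,1,1,1,1,1,1,1,2).

From H_k ≅ ker(∂_k) / im(∂_{k+1}) we obtain:

  H_0: rank C_0 − rank ∂_1 = 7 − 6 = 1, and the invariant factors of ∂_1 are all 1, so H_0 = Z.
  H_1: rank ker ∂_1 − rank ∂_2 = (18 − 6) − 12 = 0, and ∂_2 has invariant factor 2 > 1, so H_1 = Z/2.
  H_2: rank ker ∂_2 − rank ∂_3 = (12 − 12) − 0 = 0, and there is no ∂_3, so H_2 = 0.

As a check, the Euler characteristic is 7 − 18 + 12 = 1, which agrees with 1 − 0 + 0 = 1.

H_0 = Z,  H_1 = Z/2,  H_2 = 0.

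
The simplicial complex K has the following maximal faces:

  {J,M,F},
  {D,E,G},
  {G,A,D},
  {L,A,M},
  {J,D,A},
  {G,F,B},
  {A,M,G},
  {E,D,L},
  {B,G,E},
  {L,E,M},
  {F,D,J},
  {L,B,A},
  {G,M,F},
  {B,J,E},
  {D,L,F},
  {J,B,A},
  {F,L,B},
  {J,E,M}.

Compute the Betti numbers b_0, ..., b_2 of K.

Fix the vertex order A < B < D < E < F < G < J < L < M and write every simplex with vertices in increasing order. Then dim K = 2 and the simplices of K are:

  0-simplices (9): A, B, D, E, F, G, J, L, M
  1-simplices (27): AB, AD, AG, AJ, AL, AM, BE, BF, BG, BJ, BL, DE, DF, DG, DJ, DL, EG, EJ, EL, EM, FG, FJ, FL, FM, GM, JM, LM
  2-simplices (18): ABJ, ABL, ADG, ADJ, AGM, ALM, BEG, BEJ, BFG, BFL, DEG, DEL, DFJ, DFL, EJM, ELM, FGM, FJM

so the chain groups are C_0 ≅ Z^9, C_1 ≅ Z^27, C_2 ≅ Z^18.

∂_1: C_1 → C_0 maps an edge to its endpoints' difference, ∂[p,q] = q − p. For instance
  ∂AB = B − A.
As a 9×27 matrix over Z this has rank 8, with invariant factors (1,1,1,1,1,1,1,1).

∂_2: C_2 → C_1 acts by ∂[p,q,r] = [q,r] − [p,r] + [p,q]. For instance
  ∂ABL = BL − AL + AB,
  ∂BFL = FL − BL + BF.
As a 27×18 matrix over Z this has rank 17, with invariant factors (1,1,1,1,1,1,1,1,1,1,1,1,1,1,1,1,1).

Computing H_k = (kernel of ∂_k) / (image of ∂_{k+1}):

  H_0: rank C_0 − rank ∂_1 = 9 − 8 = 1, and the invariant factors of ∂_1 are all 1, so H_0 ≅ Z.
  H_1: rank ker ∂_1 − rank ∂_2 = (27 − 8) − 17 = 2, and the invariant factors of ∂_2 are all 1, so H_1 ≅ Z^2.
  H_2: rank ker ∂_2 − rank ∂_3 = (18 − 17) − 0 = 1, and there is no ∂_3, so H_2 ≅ Z.

As a check, the Euler characteristic is 9 − 27 + 18 = 0, which agrees with 1 − 2 + 1 = 0.

Hence the Betti numbers are b_0 = 1, b_1 = 2, b_2 = 1.

b_0 = 1, b_1 = 2, b_2 = 1.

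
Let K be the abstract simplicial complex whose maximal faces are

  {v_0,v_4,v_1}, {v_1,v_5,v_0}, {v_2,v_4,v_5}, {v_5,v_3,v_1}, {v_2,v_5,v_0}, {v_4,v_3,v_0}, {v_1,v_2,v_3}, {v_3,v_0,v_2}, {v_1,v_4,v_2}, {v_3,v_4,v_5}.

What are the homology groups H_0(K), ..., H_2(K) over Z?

Take the total order v_0 < v_1 < v_2 < v_3 < v_4 < v_5 on the vertex set. Then K (dimension 2) consists of the simplices:

  0-simplices (6): [v_0], [v_1], [v_2], [v_3], [v_4], [v_5]
  1-simplices (15): (15 of them)
  2-simplices (10): [v_0,v_1,v_4], [v_0,v_1,v_5], [v_0,v_2,v_3], [v_0,v_2,v_5], [v_0,v_3,v_4], [v_1,v_2,v_3], [v_1,v_2,v_4], [v_1,v_3,v_5], [v_2,v_4,v_5], [v_3,v_4,v_5]

giving chain groups C_0 ≅ Z^6, C_1 ≅ Z^15, C_2 ≅ Z^10.

∂_1: C_1 → C_0 maps an edge to its endpoints' difference, ∂[p,q] = q − p. For instance
  ∂[v_1,v_2] = [v_2] − [v_1].
The resulting 6×15 matrix has rank 5, and its Smith normal form has invariant factors (1,1,1,1,1).

The boundary map ∂_2: C_2 → C_1 sends each 2-simplex [p,q,r] to [q,r] − [p,r] + [p,q]. For instance
  ∂[v_0,v_3,v_4] = [v_3,v_4] − [v_0,v_4] + [v_0,v_3],
  ∂[v_1,v_2,v_3] = [v_2,v_3] − [v_1,v_3] + [v_1,v_2].
The resulting 15×10 matrix has rank 10, and its Smith normal form has invariant factors (1,1,1,1,1,1,1,1,1,2).

Now H_k = ker ∂_k / im ∂_{k+1}, so:

  H_0: rank C_0 − rank ∂_1 = 6 − 5 = 1, and the invariant factors of ∂_1 are all 1, so H_0 ≅ Z.
  H_1: rank ker ∂_1 − rank ∂_2 = (15 − 5) − 10 = 0, and ∂_2 has invariant factor 2 > 1, so H_1 ≅ Z/2.
  H_2: rank ker ∂_2 − rank ∂_3 = (10 − 10) − 0 = 0, and there is no ∂_3, so H_2 ≅ 0.

H_0 = Z,  H_1 = Z/2,  H_2 = 0.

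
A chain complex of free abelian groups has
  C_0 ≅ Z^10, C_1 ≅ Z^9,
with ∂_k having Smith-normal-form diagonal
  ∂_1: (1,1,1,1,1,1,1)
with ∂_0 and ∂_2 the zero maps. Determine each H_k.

H_0 = Z^3,  H_1 = Z^2.

H_0: b_0 = 10 − 0 − 7 = 3; torsion from ∂_1 factors > 1: none. So H_0 = Z^3.
H_1: b_1 = 9 − 7 − 0 = 2; torsion from ∂_2 factors > 1: none. So H_1 = Z^2.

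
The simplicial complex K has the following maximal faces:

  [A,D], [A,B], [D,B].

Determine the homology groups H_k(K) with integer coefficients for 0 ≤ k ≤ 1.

H_0 ≅ Z,  H_1 ≅ Z.

K has 3 vertices, 3 edges.
rank ∂_0 = 0, rank ∂_1 = 2 ⇒ b_0 = 3 − 0 − 2 = 1; all invariant factors of ∂_1 are 1 so no torsion. So H_0 = Z.
rank ∂_1 = 2, rank ∂_2 = 0 ⇒ b_1 = 3 − 2 − 0 = 1. So H_1 = Z.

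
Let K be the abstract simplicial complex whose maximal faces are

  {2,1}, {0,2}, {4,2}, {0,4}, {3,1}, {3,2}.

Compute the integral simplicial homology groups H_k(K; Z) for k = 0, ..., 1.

H_0 = Z,  H_1 = Z^2.

Order the vertices as 0 < 1 < 2 < 3 < 4. Listing each simplex with vertices in this order, K has dimension 1 with simplices:

  0-simplices (5): [0], [1], [2], [3], [4]
  1-simplices (6): [0,2], [0,4], [1,2], [1,3], [2,3], [2,4]

Hence C_0 ≅ Z^5, C_1 ≅ Z^6.

The boundary map ∂_1: C_1 → C_0 is given by ∂[p,q] = [q] − [p].
This gives a 5×6 integer matrix of rank 4; reducing to Smith normal form yields diagonal entries (1,1,1,1).

From H_k ≅ ker(∂_k) / im(∂_{k+1}) we obtain:

  H_0: rank C_0 − rank ∂_1 = 5 − 4 = 1, and the invariant factors of ∂_1 are all 1, so H_0 ≅ Z.
  H_1: rank ker ∂_1 − rank ∂_2 = (6 − 4) − 0 = 2, and there is no ∂_2, so H_1 ≅ Z^2.

As a check, the Euler characteristic is 5 − 6 = -1, which agrees with 1 − 2 = -1.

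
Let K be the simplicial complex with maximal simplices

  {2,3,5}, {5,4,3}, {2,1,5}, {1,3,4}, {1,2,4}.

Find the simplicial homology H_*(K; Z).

Fix the vertex order 1 < 2 < 3 < 4 < 5 and write every simplex with vertices in increasing order. Then dim K = 2 and the simplices of K are:

  0-simplices (5): [1], [2], [3], [4], [5]
  1-simplices (10): [1,2], [1,3], [1,4], [1,5], [2,3], [2,4], [2,5], [3,4], [3,5], [4,5]
  2-simplices (5): [1,2,4], [1,2,5], [1,3,4], [2,3,5], [3,4,5]

Hence C_0 ≅ Z^5, C_1 ≅ Z^10, C_2 ≅ Z^5.

∂_1: C_1 → C_0 sends each edge [p,q] (with p < q) to q − p.
This gives a 5×10 integer matrix of rank 4; reducing to Smith normal form yields diagonal entries (1,1,1,1).

Boundary ∂_2: C_2 → C_1 sends each 2-simplex [p,q,r] to [q,r] − [p,r] + [p,q]. For instance
  ∂[1,2,4] = [2,4] − [1,4] + [1,2],
  ∂[3,4,5] = [4,5] − [3,5] + [3,4].
As a 10×5 matrix over Z this has rank 5, with invariant factors (1,1,1,1,1).

Reading off H_k = ker ∂_k / im ∂_{k+1}:

  H_0: rank C_0 − rank ∂_1 = 5 − 4 = 1, and the invariant factors of ∂_1 are all 1, so H_0 = Z.
  H_1: rank ker ∂_1 − rank ∂_2 = (10 − 4) − 5 = 1, and the invariant factors of ∂_2 are all 1, so H_1 = Z.
  H_2: rank ker ∂_2 − rank ∂_3 = (5 − 5) − 0 = 0, and there is no ∂_3, so H_2 = 0.

As a check, the Euler characteristic is 5 − 10 + 5 = 0, which agrees with 1 − 1 + 0 = 0.

H_0 = Z,  H_1 = Z,  H_2 = 0.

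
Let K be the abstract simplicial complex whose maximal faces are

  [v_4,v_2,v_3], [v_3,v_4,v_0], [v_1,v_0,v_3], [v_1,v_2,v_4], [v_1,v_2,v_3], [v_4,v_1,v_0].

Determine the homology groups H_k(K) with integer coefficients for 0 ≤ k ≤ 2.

H_0 ≅ Z,  H_1 = 0,  H_2 ≅ Z.

We work with the vertex ordering v_0 < v_1 < v_2 < v_3 < v_4. The simplices of K, each written with vertices in increasing order, are:

  0-simplices (5): [v_0], [v_1], [v_2], [v_3], [v_4]
  1-simplices (9): [v_0,v_1], [v_0,v_3], [v_0,v_4], [v_1,v_2], [v_1,v_3], [v_1,v_4], [v_2,v_3], [v_2,v_4], [v_3,v_4]
  2-simplices (6): [v_0,v_1,v_3], [v_0,v_1,v_4], [v_0,v_3,v_4], [v_1,v_2,v_3], [v_1,v_2,v_4], [v_2,v_3,v_4]

so the chain groups are C_0 ≅ Z^5, C_1 ≅ Z^9, C_2 ≅ Z^6.

∂_1: C_1 → C_0 sends each edge [p,q] (with p < q) to q − p.
The 5×9 boundary matrix has rank 4 and Smith normal form diag(1,1,1,1).

∂_2: C_2 → C_1 acts by ∂[p,q,r] = [q,r] − [p,r] + [p,q]. For instance
  ∂[v_0,v_3,v_4] = [v_3,v_4] − [v_0,v_4] + [v_0,v_3],
  ∂[v_0,v_1,v_4] = [v_1,v_4] − [v_0,v_4] + [v_0,v_1].
As a 9×6 matrix over Z this has rank 5, with invariant factors (1,1,1,1,1).

Reading off H_k = ker ∂_k / im ∂_{k+1}:

  H_0: rank C_0 − rank ∂_1 = 5 − 4 = 1, and the invariant factors of ∂_1 are all 1, so H_0 ≅ Z.
  H_1: rank ker ∂_1 − rank ∂_2 = (9 − 4) − 5 = 0, and the invariant factors of ∂_2 are all 1, so H_1 ≅ 0.
  H_2: rank ker ∂_2 − rank ∂_3 = (6 − 5) − 0 = 1, and there is no ∂_3, so H_2 ≅ Z.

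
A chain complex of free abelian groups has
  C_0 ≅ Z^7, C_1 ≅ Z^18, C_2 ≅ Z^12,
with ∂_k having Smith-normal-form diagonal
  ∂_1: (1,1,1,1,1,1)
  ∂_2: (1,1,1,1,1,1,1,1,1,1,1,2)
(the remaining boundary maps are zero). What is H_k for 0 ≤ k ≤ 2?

H_0: b_0 = 7 − 0 − 6 = 1; torsion from ∂_1 factors > 1: none. So H_0 ≅ Z.
H_1: b_1 = 18 − 6 − 12 = 0; torsion from ∂_2 factors > 1: [2]. So H_1 ≅ Z/2.
H_2: b_2 = 12 − 12 − 0 = 0; torsion from ∂_3 factors > 1: none. So H_2 ≅ 0.

H_0 ≅ Z,  H_1 ≅ Z/2,  H_2 = 0.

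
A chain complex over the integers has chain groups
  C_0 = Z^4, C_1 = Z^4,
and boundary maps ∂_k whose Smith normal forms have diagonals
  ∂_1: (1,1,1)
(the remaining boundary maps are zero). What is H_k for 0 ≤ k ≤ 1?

H_0 ≅ Z,  H_1 ≅ Z.

H_0: b_0 = 4 − 0 − 3 = 1; torsion from ∂_1 factors > 1: none. So H_0 ≅ Z.
H_1: b_1 = 4 − 3 − 0 = 1; torsion from ∂_2 factors > 1: none. So H_1 ≅ Z.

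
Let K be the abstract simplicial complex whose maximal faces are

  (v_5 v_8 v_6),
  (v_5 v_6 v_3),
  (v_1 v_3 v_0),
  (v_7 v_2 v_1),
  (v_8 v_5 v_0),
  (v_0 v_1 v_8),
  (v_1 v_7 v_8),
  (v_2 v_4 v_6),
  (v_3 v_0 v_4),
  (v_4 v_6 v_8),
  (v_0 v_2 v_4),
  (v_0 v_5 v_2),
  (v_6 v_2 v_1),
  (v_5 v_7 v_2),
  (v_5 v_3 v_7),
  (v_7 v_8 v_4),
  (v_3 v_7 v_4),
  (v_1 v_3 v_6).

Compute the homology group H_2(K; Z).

H_2 ≅ Z.

Fix the vertex order v_0 < v_1 < v_2 < v_3 < v_4 < v_5 < v_6 < v_7 < v_8 and write every simplex with vertices in increasing order. Then dim K = 2 and the simplices of K are:

  0-simplices (9): [v_0], [v_1], [v_2], [v_3], [v_4], [v_5], [v_6], [v_7], [v_8]
  1-simplices (27): (27 of them)
  2-simplices (18): (18 of them)

Hence C_0 ≅ Z^9, C_1 ≅ Z^27, C_2 ≅ Z^18.

Boundary ∂_1: C_1 → C_0 is given by ∂[p,q] = [q] − [p]. For instance
  ∂[v_0,v_4] = [v_4] − [v_0].
As a 9×27 matrix over Z this has rank 8, with invariant factors (1,1,1,1,1,1,1,1).

∂_2: C_2 → C_1 sends each 2-simplex [p,q,r] to [q,r] − [p,r] + [p,q]. For instance
  ∂[v_3,v_4,v_7] = [v_4,v_7] − [v_3,v_7] + [v_3,v_4],
  ∂[v_0,v_2,v_4] = [v_2,v_4] − [v_0,v_4] + [v_0,v_2].
The 27×18 boundary matrix has rank 17 and Smith normal form diag(1,1,1,1,1,1,1,1,1,1,1,1,1,1,1,1,1).

Reading off H_k = ker ∂_k / im ∂_{k+1}:

  H_2: rank ker ∂_2 − rank ∂_3 = (18 − 17) − 0 = 1, and there is no ∂_3, so H_2 ≅ Z.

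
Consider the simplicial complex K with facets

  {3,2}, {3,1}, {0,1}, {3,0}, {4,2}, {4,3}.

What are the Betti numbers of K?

Fix the vertex order 0 < 1 < 2 < 3 < 4 and write every simplex with vertices in increasing order. Then dim K = 1 and the simplices of K are:

  0-simplices (5): [0], [1], [2], [3], [4]
  1-simplices (6): [0,1], [0,3], [1,3], [2,3], [2,4], [3,4]

giving chain groups C_0 ≅ Z^5, C_1 ≅ Z^6.

Boundary ∂_1: C_1 → C_0 maps an edge to its endpoints' difference, ∂[p,q] = q − p.
The 5×6 boundary matrix has rank 4 and Smith normal form diag(1,1,1,1).

Now H_k = ker ∂_k / im ∂_{k+1}, so:

  H_0: rank C_0 − rank ∂_1 = 5 − 4 = 1, and the invariant factors of ∂_1 are all 1, so H_0 = Z.
  H_1: rank ker ∂_1 − rank ∂_2 = (6 − 4) − 0 = 2, and there is no ∂_2, so H_1 = Z^2.

As a check, the Euler characteristic is 5 − 6 = -1, which agrees with 1 − 2 = -1.

Hence the Betti numbers are b_0 = 1, b_1 = 2.

b_0 = 1, b_1 = 2.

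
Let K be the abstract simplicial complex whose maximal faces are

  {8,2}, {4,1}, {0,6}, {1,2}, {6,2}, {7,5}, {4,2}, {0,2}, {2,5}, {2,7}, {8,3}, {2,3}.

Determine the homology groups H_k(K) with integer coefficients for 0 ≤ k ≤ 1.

Fix the vertex order 0 < 1 < 2 < 3 < 4 < 5 < 6 < 7 < 8 and write every simplex with vertices in increasing order. Then dim K = 1 and the simplices of K are:

  0-simplices (9): [0], [1], [2], [3], [4], [5], [6], [7], [8]
  1-simplices (12): [0,2], [0,6], [1,2], [1,4], [2,3], [2,4], [2,5], [2,6], [2,7], [2,8], [3,8], [5,7]

so the chain groups are C_0 ≅ Z^9, C_1 ≅ Z^12.

The boundary map ∂_1: C_1 → C_0 sends each edge [p,q] (with p < q) to q − p.
The 9×12 boundary matrix has rank 8 and Smith normal form diag(1,1,1,1,1,1,1,1).

Computing H_k = (kernel of ∂_k) / (image of ∂_{k+1}):

  H_0: rank C_0 − rank ∂_1 = 9 − 8 = 1, and the invariant factors of ∂_1 are all 1, so H_0 ≅ Z.
  H_1: rank ker ∂_1 − rank ∂_2 = (12 − 8) − 0 = 4, and there is no ∂_2, so H_1 ≅ Z^4.

H_0 ≅ Z,  H_1 ≅ Z^4.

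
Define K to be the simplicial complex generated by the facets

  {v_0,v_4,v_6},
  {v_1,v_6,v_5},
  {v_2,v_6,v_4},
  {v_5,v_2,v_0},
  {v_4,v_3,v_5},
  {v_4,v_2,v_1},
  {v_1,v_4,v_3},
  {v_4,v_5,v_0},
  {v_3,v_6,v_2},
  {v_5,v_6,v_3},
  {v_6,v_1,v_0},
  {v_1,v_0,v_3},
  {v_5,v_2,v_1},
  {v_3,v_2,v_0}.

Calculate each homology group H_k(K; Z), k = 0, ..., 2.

Take the total order v_0 < v_1 < v_2 < v_3 < v_4 < v_5 < v_6 on the vertex set. Then K (dimension 2) consists of the simplices:

  0-simplices (7): [v_0], [v_1], [v_2], [v_3], [v_4], [v_5], [v_6]
  1-simplices (21): (21 of them)
  2-simplices (14): (14 of them)

so the chain groups are C_0 ≅ Z^7, C_1 ≅ Z^21, C_2 ≅ Z^14.

∂_1: C_1 → C_0 maps an edge to its endpoints' difference, ∂[p,q] = q − p. For instance
  ∂[v_4,v_5] = [v_5] − [v_4].
The 7×21 boundary matrix has rank 6 and Smith normal form diag(1,1,1,1,1,1).

The boundary map ∂_2: C_2 → C_1 acts by ∂[p,q,r] = [q,r] − [p,r] + [p,q]. For instance
  ∂[v_2,v_3,v_6] = [v_3,v_6] − [v_2,v_6] + [v_2,v_3],
  ∂[v_1,v_3,v_4] = [v_3,v_4] − [v_1,v_4] + [v_1,v_3].
This gives a 21×14 integer matrix of rank 13; reducing to Smith normal form yields diagonal entries (1,1,1,1,1,1,1,1,1,1,1,1,1).

Reading off H_k = ker ∂_k / im ∂_{k+1}:

  H_0: rank C_0 − rank ∂_1 = 7 − 6 = 1, and the invariant factors of ∂_1 are all 1, so H_0 ≅ Z.
  H_1: rank ker ∂_1 − rank ∂_2 = (21 − 6) − 13 = 2, and the invariant factors of ∂_2 are all 1, so H_1 ≅ Z^2.
  H_2: rank ker ∂_2 − rank ∂_3 = (14 − 13) − 0 = 1, and there is no ∂_3, so H_2 ≅ Z.

H_0 = Z,  H_1 = Z^2,  H_2 = Z.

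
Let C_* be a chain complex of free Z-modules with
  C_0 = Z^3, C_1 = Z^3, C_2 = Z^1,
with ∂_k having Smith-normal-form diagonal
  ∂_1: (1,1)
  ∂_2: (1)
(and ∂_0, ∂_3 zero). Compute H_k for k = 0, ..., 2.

H_0: b_0 = 3 − 0 − 2 = 1; torsion from ∂_1 factors > 1: none. So H_0 = Z.
H_1: b_1 = 3 − 2 − 1 = 0; torsion from ∂_2 factors > 1: none. So H_1 = 0.
H_2: b_2 = 1 − 1 − 0 = 0; torsion from ∂_3 factors > 1: none. So H_2 = 0.

H_0 = Z,  H_1 = 0,  H_2 = 0.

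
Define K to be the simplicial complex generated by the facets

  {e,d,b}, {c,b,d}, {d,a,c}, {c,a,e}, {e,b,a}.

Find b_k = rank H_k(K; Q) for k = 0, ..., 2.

b_0 = 1, b_1 = 1, b_2 = 0.

Fix the vertex order a < b < c < d < e and write every simplex with vertices in increasing order. Then dim K = 2 and the simplices of K are:

  0-simplices (5): a, b, c, d, e
  1-simplices (10): ab, ac, ad, ae, bc, bd, be, cd, ce, de
  2-simplices (5): abe, acd, ace, bcd, bde

so the chain groups are C_0 ≅ Z^5, C_1 ≅ Z^10, C_2 ≅ Z^5.

∂_1: C_1 → C_0 sends each edge [p,q] (with p < q) to q − p. For instance
  ∂bc = c − b.
This gives a 5×10 integer matrix of rank 4; reducing to Smith normal form yields diagonal entries (1,1,1,1).

Boundary ∂_2: C_2 → C_1 maps a triangle to the signed sum of its edges. For instance
  ∂acd = cd − ad + ac,
  ∂bcd = cd − bd + bc.
This gives a 10×5 integer matrix of rank 5; reducing to Smith normal form yields diagonal entries (1,1,1,1,1).

Reading off H_k = ker ∂_k / im ∂_{k+1}:

  H_0: rank C_0 − rank ∂_1 = 5 − 4 = 1, and the invariant factors of ∂_1 are all 1, so H_0 = Z.
  H_1: rank ker ∂_1 − rank ∂_2 = (10 − 4) − 5 = 1, and the invariant factors of ∂_2 are all 1, so H_1 = Z.
  H_2: rank ker ∂_2 − rank ∂_3 = (5 − 5) − 0 = 0, and there is no ∂_3, so H_2 = 0.

As a check, the Euler characteristic is 5 − 10 + 5 = 0, which agrees with 1 − 1 + 0 = 0.

Hence the Betti numbers are b_0 = 1, b_1 = 1, b_2 = 0.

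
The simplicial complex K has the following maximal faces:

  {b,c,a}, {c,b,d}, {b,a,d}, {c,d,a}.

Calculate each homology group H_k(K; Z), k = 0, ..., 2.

H_0 = Z,  H_1 = 0,  H_2 = Z.

K has 4 vertices, 6 edges, 4 triangles.
rank ∂_0 = 0, rank ∂_1 = 3 ⇒ b_0 = 4 − 0 − 3 = 1; all invariant factors of ∂_1 are 1 so no torsion. So H_0 = Z.
rank ∂_1 = 3, rank ∂_2 = 3 ⇒ b_1 = 6 − 3 − 3 = 0; all invariant factors of ∂_2 are 1 so no torsion. So H_1 = 0.
rank ∂_2 = 3, rank ∂_3 = 0 ⇒ b_2 = 4 − 3 − 0 = 1. So H_2 = Z.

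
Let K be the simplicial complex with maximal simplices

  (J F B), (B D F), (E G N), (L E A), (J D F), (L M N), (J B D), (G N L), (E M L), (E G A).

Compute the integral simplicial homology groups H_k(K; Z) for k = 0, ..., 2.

H_0 = Z^2,  H_1 = Z,  H_2 = Z.

We work with the vertex ordering A < B < D < E < F < G < J < L < M < N. The simplices of K, each written with vertices in increasing order, are:

  0-simplices (10): A, B, D, E, F, G, J, L, M, N
  1-simplices (18): AE, AG, AL, BD, BF, BJ, DF, DJ, EG, EL, EM, EN, FJ, GL, GN, LM, LN, MN
  2-simplices (10): AEG, AEL, BDF, BDJ, BFJ, DFJ, EGN, ELM, GLN, LMN

so the chain groups are C_0 ≅ Z^10, C_1 ≅ Z^18, C_2 ≅ Z^10.

∂_1: C_1 → C_0 maps an edge to its endpoints' difference, ∂[p,q] = q − p. For instance
  ∂DF = F − D.
As a 10×18 matrix over Z this has rank 8, with invariant factors (1,1,1,1,1,1,1,1).

∂_2: C_2 → C_1 sends each 2-simplex [p,q,r] to [q,r] − [p,r] + [p,q]. For instance
  ∂AEL = EL − AL + AE,
  ∂EGN = GN − EN + EG.
This gives a 18×10 integer matrix of rank 9; reducing to Smith normal form yields diagonal entries (1,1,1,1,1,1,1,1,1).

Computing H_k = (kernel of ∂_k) / (image of ∂_{k+1}):

  H_0: rank C_0 − rank ∂_1 = 10 − 8 = 2, and the invariant factors of ∂_1 are all 1, so H_0 = Z^2.
  H_1: rank ker ∂_1 − rank ∂_2 = (18 − 8) − 9 = 1, and the invariant factors of ∂_2 are all 1, so H_1 = Z.
  H_2: rank ker ∂_2 − rank ∂_3 = (10 − 9) − 0 = 1, and there is no ∂_3, so H_2 = Z.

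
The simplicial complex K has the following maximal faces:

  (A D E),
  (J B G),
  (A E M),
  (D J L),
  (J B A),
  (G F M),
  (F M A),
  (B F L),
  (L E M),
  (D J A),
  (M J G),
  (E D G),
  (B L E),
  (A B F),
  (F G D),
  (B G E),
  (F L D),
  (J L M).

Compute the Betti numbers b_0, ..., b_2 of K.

K has 9 vertices, 27 edges, 18 triangles.
rank ∂_0 = 0, rank ∂_1 = 8 ⇒ b_0 = 9 − 0 − 8 = 1; all invariant factors of ∂_1 are 1 so no torsion. So H_0 = Z.
rank ∂_1 = 8, rank ∂_2 = 17 ⇒ b_1 = 27 − 8 − 17 = 2; all invariant factors of ∂_2 are 1 so no torsion. So H_1 = Z^2.
rank ∂_2 = 17, rank ∂_3 = 0 ⇒ b_2 = 18 − 17 − 0 = 1. So H_2 = Z.

b_0 = 1, b_1 = 2, b_2 = 1.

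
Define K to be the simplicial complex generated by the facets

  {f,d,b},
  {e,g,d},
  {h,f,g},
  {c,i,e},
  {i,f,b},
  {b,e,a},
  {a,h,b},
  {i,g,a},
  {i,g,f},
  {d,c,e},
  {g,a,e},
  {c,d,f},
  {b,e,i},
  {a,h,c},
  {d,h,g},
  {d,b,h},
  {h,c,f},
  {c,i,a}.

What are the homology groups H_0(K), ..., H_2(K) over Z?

H_0 ≅ Z,  H_1 ≅ Z ⊕ Z/2,  H_2 = 0.

Take the total order a < b < c < d < e < f < g < h < i on the vertex set. Then K (dimension 2) consists of the simplices:

  0-simplices (9): a, b, c, d, e, f, g, h, i
  1-simplices (27): ab, ac, ae, ag, ah, ai, bd, be, bf, bh, bi, cd, ce, cf, ch, ci, de, df, dg, dh, eg, ei, fg, fh, fi, gh, gi
  2-simplices (18): abe, abh, ach, aci, aeg, agi, bdf, bdh, bei, bfi, cde, cdf, cei, cfh, deg, dgh, fgh, fgi

giving chain groups C_0 ≅ Z^9, C_1 ≅ Z^27, C_2 ≅ Z^18.

∂_1: C_1 → C_0 maps an edge to its endpoints' difference, ∂[p,q] = q − p. For instance
  ∂fh = h − f.
The 9×27 boundary matrix has rank 8 and Smith normal form diag(1,1,1,1,1,1,1,1).

∂_2: C_2 → C_1 sends each 2-simplex [p,q,r] to [q,r] − [p,r] + [p,q]. For instance
  ∂bdf = df − bf + bd,
  ∂aeg = eg − ag + ae.
The 27×18 boundary matrix has rank 18 and Smith normal form diag(1,1,1,1,1,1,1,1,1,1,1,1,1,1,1,1,1,2).

From H_k ≅ ker(∂_k) / im(∂_{k+1}) we obtain:

  H_0: rank C_0 − rank ∂_1 = 9 − 8 = 1, and the invariant factors of ∂_1 are all 1, so H_0 = Z.
  H_1: rank ker ∂_1 − rank ∂_2 = (27 − 8) − 18 = 1, and ∂_2 has invariant factor 2 > 1, so H_1 = Z ⊕ Z/2.
  H_2: rank ker ∂_2 − rank ∂_3 = (18 − 18) − 0 = 0, and there is no ∂_3, so H_2 = 0.

As a check, the Euler characteristic is 9 − 27 + 18 = 0, which agrees with 1 − 1 + 0 = 0.
(K is a triangulation of the Klein bottle.)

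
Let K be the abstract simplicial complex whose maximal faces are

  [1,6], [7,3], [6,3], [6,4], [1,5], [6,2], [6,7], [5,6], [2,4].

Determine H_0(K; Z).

Take the total order 1 < 2 < 3 < 4 < 5 < 6 < 7 on the vertex set. Then K (dimension 1) consists of the simplices:

  0-simplices (7): [1], [2], [3], [4], [5], [6], [7]
  1-simplices (9): [1,5], [1,6], [2,4], [2,6], [3,6], [3,7], [4,6], [5,6], [6,7]

so the chain groups are C_0 ≅ Z^7, C_1 ≅ Z^9.

∂_1: C_1 → C_0 maps an edge to its endpoints' difference, ∂[p,q] = q − p. For instance
  ∂[5,6] = [6] − [5].
As a 7×9 matrix over Z this has rank 6, with invariant factors (1,1,1,1,1,1).

From H_k ≅ ker(∂_k) / im(∂_{k+1}) we obtain:

  H_0: rank C_0 − rank ∂_1 = 7 − 6 = 1, and the invariant factors of ∂_1 are all 1, so H_0 = Z.

(K is a triangulation of a wedge of 3 circles.)

H_0 = Z.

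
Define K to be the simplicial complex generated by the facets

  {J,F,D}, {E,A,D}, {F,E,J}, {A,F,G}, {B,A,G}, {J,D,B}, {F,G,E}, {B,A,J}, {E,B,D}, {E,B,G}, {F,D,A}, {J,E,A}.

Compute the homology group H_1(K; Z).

Fix the vertex order A < B < D < E < F < G < J and write every simplex with vertices in increasing order. Then dim K = 2 and the simplices of K are:

  0-simplices (7): A, B, D, E, F, G, J
  1-simplices (18): AB, AD, AE, AF, AG, AJ, BD, BE, BG, BJ, DE, DF, DJ, EF, EG, EJ, FG, FJ
  2-simplices (12): ABG, ABJ, ADE, ADF, AEJ, AFG, BDE, BDJ, BEG, DFJ, EFG, EFJ

giving chain groups C_0 ≅ Z^7, C_1 ≅ Z^18, C_2 ≅ Z^12.

The boundary map ∂_1: C_1 → C_0 is given by ∂[p,q] = [q] − [p].
As a 7×18 matrix over Z this has rank 6, with invariant factors (1,1,1,1,1,1).

∂_2: C_2 → C_1 acts by ∂[p,q,r] = [q,r] − [p,r] + [p,q]. For instance
  ∂DFJ = FJ − DJ + DF,
  ∂ADE = DE − AE + AD.
The 18×12 boundary matrix has rank 12 and Smith normal form diag(1,1,1,1,1,1,1,1,1,1,1,2).

From H_k ≅ ker(∂_k) / im(∂_{k+1}) we obtain:

  H_1: rank ker ∂_1 − rank ∂_2 = (18 − 6) − 12 = 0, and ∂_2 has invariant factor 2 > 1, so H_1 = Z/2.

H_1 = Z/2.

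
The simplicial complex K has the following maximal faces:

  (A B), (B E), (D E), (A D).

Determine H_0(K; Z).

H_0 ≅ Z.

Take the total order A < B < D < E on the vertex set. Then K (dimension 1) consists of the simplices:

  0-simplices (4): A, B, D, E
  1-simplices (4): AB, AD, BE, DE

giving chain groups C_0 ≅ Z^4, C_1 ≅ Z^4.

The boundary map ∂_1: C_1 → C_0 is given by ∂[p,q] = [q] − [p].
The resulting 4×4 matrix has rank 3, and its Smith normal form has invariant factors (1,1,1).

Now H_k = ker ∂_k / im ∂_{k+1}, so:

  H_0: rank C_0 − rank ∂_1 = 4 − 3 = 1, and the invariant factors of ∂_1 are all 1, so H_0 ≅ Z.

(K is a triangulation of the circle S^1.)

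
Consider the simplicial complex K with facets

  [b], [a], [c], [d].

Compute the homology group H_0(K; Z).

Order the vertices as a < b < c < d. Listing each simplex with vertices in this order, K has dimension 0 with simplices:

  0-simplices (4): a, b, c, d

so the chain groups are C_0 ≅ Z^4.

Computing H_k = (kernel of ∂_k) / (image of ∂_{k+1}):

  H_0: rank C_0 − rank ∂_1 = 4 − 0 = 4, and there is no ∂_1, so H_0 = Z^4.

(K is a triangulation of a set of 4 points.)

H_0 = Z^4.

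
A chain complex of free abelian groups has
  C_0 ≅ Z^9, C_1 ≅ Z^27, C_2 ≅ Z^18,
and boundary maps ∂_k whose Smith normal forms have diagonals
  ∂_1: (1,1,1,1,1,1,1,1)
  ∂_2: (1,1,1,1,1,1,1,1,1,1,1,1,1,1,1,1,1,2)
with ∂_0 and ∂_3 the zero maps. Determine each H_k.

H_0 ≅ Z,  H_1 ≅ Z ⊕ Z/2,  H_2 = 0.

H_0: b_0 = 9 − 0 − 8 = 1; torsion from ∂_1 factors > 1: none. So H_0 ≅ Z.
H_1: b_1 = 27 − 8 − 18 = 1; torsion from ∂_2 factors > 1: [2]. So H_1 ≅ Z ⊕ Z/2.
H_2: b_2 = 18 − 18 − 0 = 0; torsion from ∂_3 factors > 1: none. So H_2 ≅ 0.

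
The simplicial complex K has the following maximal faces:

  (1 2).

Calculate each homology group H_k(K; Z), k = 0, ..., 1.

Order the vertices as 1 < 2. Listing each simplex with vertices in this order, K has dimension 1 with simplices:

  0-simplices (2): [1], [2]
  1-simplices (1): [1,2]

giving chain groups C_0 ≅ Z^2, C_1 ≅ Z^1.

∂_1: C_1 → C_0 sends each edge [p,q] (with p < q) to q − p.
As a 2×1 matrix over Z this has rank 1, with invariant factors (1).

Computing H_k = (kernel of ∂_k) / (image of ∂_{k+1}):

  H_0: rank C_0 − rank ∂_1 = 2 − 1 = 1, and the invariant factors of ∂_1 are all 1, so H_0 = Z.
  H_1: rank ker ∂_1 − rank ∂_2 = (1 − 1) − 0 = 0, and there is no ∂_2, so H_1 = 0.

H_0 = Z,  H_1 = 0.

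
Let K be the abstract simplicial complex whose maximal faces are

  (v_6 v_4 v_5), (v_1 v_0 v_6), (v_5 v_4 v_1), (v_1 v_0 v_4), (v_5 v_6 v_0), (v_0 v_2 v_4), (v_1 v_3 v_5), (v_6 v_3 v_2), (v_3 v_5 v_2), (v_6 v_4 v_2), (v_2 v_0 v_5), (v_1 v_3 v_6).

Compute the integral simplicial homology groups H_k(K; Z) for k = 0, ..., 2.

H_0 ≅ Z,  H_1 ≅ Z/2Z,  H_2 = 0.

Take the total order v_0 < v_1 < v_2 < v_3 < v_4 < v_5 < v_6 on the vertex set. Then K (dimension 2) consists of the simplices:

  0-simplices (7): [v_0], [v_1], [v_2], [v_3], [v_4], [v_5], [v_6]
  1-simplices (18): (18 of them)
  2-simplices (12): (12 of them)

so the chain groups are C_0 ≅ Z^7, C_1 ≅ Z^18, C_2 ≅ Z^12.

∂_1: C_1 → C_0 sends each edge [p,q] (with p < q) to q − p. For instance
  ∂[v_4,v_5] = [v_5] − [v_4].
The resulting 7×18 matrix has rank 6, and its Smith normal form has invariant factors (1,1,1,1,1,1).

∂_2: C_2 → C_1 sends each 2-simplex [p,q,r] to [q,r] − [p,r] + [p,q]. For instance
  ∂[v_4,v_5,v_6] = [v_5,v_6] − [v_4,v_6] + [v_4,v_5],
  ∂[v_0,v_5,v_6] = [v_5,v_6] − [v_0,v_6] + [v_0,v_5].
As a 18×12 matrix over Z this has rank 12, with invariant factors (1,1,1,1,1,1,1,1,1,1,1,2).

Now H_k = ker ∂_k / im ∂_{k+1}, so:

  H_0: rank C_0 − rank ∂_1 = 7 − 6 = 1, and the invariant factors of ∂_1 are all 1, so H_0 ≅ Z.
  H_1: rank ker ∂_1 − rank ∂_2 = (18 − 6) − 12 = 0, and ∂_2 has invariant factor 2 > 1, so H_1 ≅ Z/2Z.
  H_2: rank ker ∂_2 − rank ∂_3 = (12 − 12) − 0 = 0, and there is no ∂_3, so H_2 ≅ 0.

(K is a triangulation of the real projective plane RP^2.)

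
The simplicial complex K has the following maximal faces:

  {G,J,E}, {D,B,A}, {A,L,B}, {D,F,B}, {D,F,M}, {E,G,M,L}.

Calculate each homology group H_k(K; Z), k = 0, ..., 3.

H_0 ≅ Z,  H_1 ≅ Z,  H_2 = 0,  H_3 = 0.

Take the total order A < B < D < E < F < G < J < L < M on the vertex set. Then K (dimension 3) consists of the simplices:

  0-simplices (9): A, B, D, E, F, G, J, L, M
  1-simplices (17): AB, AD, AL, BD, BF, BL, DF, DM, EG, EJ, EL, EM, FM, GJ, GL, GM, LM
  2-simplices (9): ABD, ABL, BDF, DFM, EGJ, EGL, EGM, ELM, GLM
  3-simplices (1): EGLM

so the chain groups are C_0 ≅ Z^9, C_1 ≅ Z^17, C_2 ≅ Z^9, C_3 ≅ Z^1.

∂_1: C_1 → C_0 is given by ∂[p,q] = [q] − [p]. For instance
  ∂GL = L − G.
As a 9×17 matrix over Z this has rank 8, with invariant factors (1,1,1,1,1,1,1,1).

∂_2: C_2 → C_1 acts by ∂[p,q,r] = [q,r] − [p,r] + [p,q]. For instance
  ∂ABD = BD − AD + AB,
  ∂ELM = LM − EM + EL.
The resulting 17×9 matrix has rank 8, and its Smith normal form has invariant factors (1,1,1,1,1,1,1,1).

∂_3: C_3 → C_2 sends each 3-simplex σ to the alternating sum Σ_i (−1)^i (σ with its i-th vertex removed). For instance
  ∂EGLM = GLM − ELM + EGM − EGL.
The resulting 9×1 matrix has rank 1, and its Smith normal form has invariant factors (1).

Now H_k = ker ∂_k / im ∂_{k+1}, so:

  H_0: rank C_0 − rank ∂_1 = 9 − 8 = 1, and the invariant factors of ∂_1 are all 1, so H_0 = Z.
  H_1: rank ker ∂_1 − rank ∂_2 = (17 − 8) − 8 = 1, and the invariant factors of ∂_2 are all 1, so H_1 = Z.
  H_2: rank ker ∂_2 − rank ∂_3 = (9 − 8) − 1 = 0, and the invariant factors of ∂_3 are all 1, so H_2 = 0.
  H_3: rank ker ∂_3 − rank ∂_4 = (1 − 1) − 0 = 0, and there is no ∂_4, so H_3 = 0.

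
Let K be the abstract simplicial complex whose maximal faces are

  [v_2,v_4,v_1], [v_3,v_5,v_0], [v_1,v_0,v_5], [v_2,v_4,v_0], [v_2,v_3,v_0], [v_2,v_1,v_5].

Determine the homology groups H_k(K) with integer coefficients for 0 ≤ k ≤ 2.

H_0 = Z,  H_1 = Z,  H_2 = 0.

Fix the vertex order v_0 < v_1 < v_2 < v_3 < v_4 < v_5 and write every simplex with vertices in increasing order. Then dim K = 2 and the simplices of K are:

  0-simplices (6): [v_0], [v_1], [v_2], [v_3], [v_4], [v_5]
  1-simplices (12): [v_0,v_1], [v_0,v_2], [v_0,v_3], [v_0,v_4], [v_0,v_5], [v_1,v_2], [v_1,v_4], [v_1,v_5], [v_2,v_3], [v_2,v_4], [v_2,v_5], [v_3,v_5]
  2-simplices (6): [v_0,v_1,v_5], [v_0,v_2,v_3], [v_0,v_2,v_4], [v_0,v_3,v_5], [v_1,v_2,v_4], [v_1,v_2,v_5]

giving chain groups C_0 ≅ Z^6, C_1 ≅ Z^12, C_2 ≅ Z^6.

∂_1: C_1 → C_0 maps an edge to its endpoints' difference, ∂[p,q] = q − p. For instance
  ∂[v_0,v_2] = [v_2] − [v_0].
The resulting 6×12 matrix has rank 5, and its Smith normal form has invariant factors (1,1,1,1,1).

Boundary ∂_2: C_2 → C_1 maps a triangle to the signed sum of its edges. For instance
  ∂[v_1,v_2,v_4] = [v_2,v_4] − [v_1,v_4] + [v_1,v_2],
  ∂[v_0,v_1,v_5] = [v_1,v_5] − [v_0,v_5] + [v_0,v_1].
This gives a 12×6 integer matrix of rank 6; reducing to Smith normal form yields diagonal entries (1,1,1,1,1,1).

Reading off H_k = ker ∂_k / im ∂_{k+1}:

  H_0: rank C_0 − rank ∂_1 = 6 − 5 = 1, and the invariant factors of ∂_1 are all 1, so H_0 = Z.
  H_1: rank ker ∂_1 − rank ∂_2 = (12 − 5) − 6 = 1, and the invariant factors of ∂_2 are all 1, so H_1 = Z.
  H_2: rank ker ∂_2 − rank ∂_3 = (6 − 6) − 0 = 0, and there is no ∂_3, so H_2 = 0.

As a check, the Euler characteristic is 6 − 12 + 6 = 0, which agrees with 1 − 1 + 0 = 0.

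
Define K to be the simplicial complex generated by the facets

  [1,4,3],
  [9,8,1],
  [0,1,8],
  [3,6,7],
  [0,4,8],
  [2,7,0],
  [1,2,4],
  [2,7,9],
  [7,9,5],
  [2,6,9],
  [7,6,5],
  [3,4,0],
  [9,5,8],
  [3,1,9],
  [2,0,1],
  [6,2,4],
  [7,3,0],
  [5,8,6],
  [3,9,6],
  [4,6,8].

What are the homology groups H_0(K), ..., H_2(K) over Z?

H_0 = Z,  H_1 = Z ⊕ Z/2,  H_2 = 0.

K has 10 vertices, 30 edges, 20 triangles.
rank ∂_0 = 0, rank ∂_1 = 9 ⇒ b_0 = 10 − 0 − 9 = 1; all invariant factors of ∂_1 are 1 so no torsion. So H_0 = Z.
rank ∂_1 = 9, rank ∂_2 = 20 ⇒ b_1 = 30 − 9 − 20 = 1; ∂_2 has invariant factor(s) [2] giving torsion. So H_1 = Z ⊕ Z/2.
rank ∂_2 = 20, rank ∂_3 = 0 ⇒ b_2 = 20 − 20 − 0 = 0. So H_2 = 0.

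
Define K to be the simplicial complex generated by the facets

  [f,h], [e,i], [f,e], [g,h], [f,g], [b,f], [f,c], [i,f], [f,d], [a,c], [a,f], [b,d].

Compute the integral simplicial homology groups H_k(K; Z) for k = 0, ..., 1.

Fix the vertex order a < b < c < d < e < f < g < h < i and write every simplex with vertices in increasing order. Then dim K = 1 and the simplices of K are:

  0-simplices (9): a, b, c, d, e, f, g, h, i
  1-simplices (12): ac, af, bd, bf, cf, df, ef, ei, fg, fh, fi, gh

so the chain groups are C_0 ≅ Z^9, C_1 ≅ Z^12.

Boundary ∂_1: C_1 → C_0 sends each edge [p,q] (with p < q) to q − p. For instance
  ∂ef = f − e.
The resulting 9×12 matrix has rank 8, and its Smith normal form has invariant factors (1,1,1,1,1,1,1,1).

Reading off H_k = ker ∂_k / im ∂_{k+1}:

  H_0: rank C_0 − rank ∂_1 = 9 − 8 = 1, and the invariant factors of ∂_1 are all 1, so H_0 ≅ Z.
  H_1: rank ker ∂_1 − rank ∂_2 = (12 − 8) − 0 = 4, and there is no ∂_2, so H_1 ≅ Z^4.

As a check, the Euler characteristic is 9 − 12 = -3, which agrees with 1 − 4 = -3.

H_0 ≅ Z,  H_1 ≅ Z^4.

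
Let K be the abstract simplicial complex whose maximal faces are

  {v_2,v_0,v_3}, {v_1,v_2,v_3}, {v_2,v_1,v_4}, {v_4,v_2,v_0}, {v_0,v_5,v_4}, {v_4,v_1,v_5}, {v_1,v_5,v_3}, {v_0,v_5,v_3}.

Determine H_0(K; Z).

Order the vertices as v_0 < v_1 < v_2 < v_3 < v_4 < v_5. Listing each simplex with vertices in this order, K has dimension 2 with simplices:

  0-simplices (6): [v_0], [v_1], [v_2], [v_3], [v_4], [v_5]
  1-simplices (12): [v_0,v_2], [v_0,v_3], [v_0,v_4], [v_0,v_5], [v_1,v_2], [v_1,v_3], [v_1,v_4], [v_1,v_5], [v_2,v_3], [v_2,v_4], [v_3,v_5], [v_4,v_5]
  2-simplices (8): [v_0,v_2,v_3], [v_0,v_2,v_4], [v_0,v_3,v_5], [v_0,v_4,v_5], [v_1,v_2,v_3], [v_1,v_2,v_4], [v_1,v_3,v_5], [v_1,v_4,v_5]

giving chain groups C_0 ≅ Z^6, C_1 ≅ Z^12, C_2 ≅ Z^8.

The boundary map ∂_1: C_1 → C_0 sends each edge [p,q] (with p < q) to q − p.
The resulting 6×12 matrix has rank 5, and its Smith normal form has invariant factors (1,1,1,1,1).

∂_2: C_2 → C_1 sends each 2-simplex [p,q,r] to [q,r] − [p,r] + [p,q]. For instance
  ∂[v_1,v_2,v_3] = [v_2,v_3] − [v_1,v_3] + [v_1,v_2],
  ∂[v_1,v_2,v_4] = [v_2,v_4] − [v_1,v_4] + [v_1,v_2].
The resulting 12×8 matrix has rank 7, and its Smith normal form has invariant factors (1,1,1,1,1,1,1).

From H_k ≅ ker(∂_k) / im(∂_{k+1}) we obtain:

  H_0: rank C_0 − rank ∂_1 = 6 − 5 = 1, and the invariant factors of ∂_1 are all 1, so H_0 = Z.

H_0 = Z.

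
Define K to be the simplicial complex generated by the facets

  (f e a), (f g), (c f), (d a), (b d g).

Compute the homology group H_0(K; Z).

Fix the vertex order a < b < c < d < e < f < g and write every simplex with vertices in increasing order. Then dim K = 2 and the simplices of K are:

  0-simplices (7): a, b, c, d, e, f, g
  1-simplices (9): ad, ae, af, bd, bg, cf, dg, ef, fg
  2-simplices (2): aef, bdg

so the chain groups are C_0 ≅ Z^7, C_1 ≅ Z^9, C_2 ≅ Z^2.

The boundary map ∂_1: C_1 → C_0 is given by ∂[p,q] = [q] − [p].
This gives a 7×9 integer matrix of rank 6; reducing to Smith normal form yields diagonal entries (1,1,1,1,1,1).

The boundary map ∂_2: C_2 → C_1 sends each 2-simplex [p,q,r] to [q,r] − [p,r] + [p,q]. For instance
  ∂bdg = dg − bg + bd,
  ∂aef = ef − af + ae.
The resulting 9×2 matrix has rank 2, and its Smith normal form has invariant factors (1,1).

From H_k ≅ ker(∂_k) / im(∂_{k+1}) we obtain:

  H_0: rank C_0 − rank ∂_1 = 7 − 6 = 1, and the invariant factors of ∂_1 are all 1, so H_0 ≅ Z.

H_0 ≅ Z.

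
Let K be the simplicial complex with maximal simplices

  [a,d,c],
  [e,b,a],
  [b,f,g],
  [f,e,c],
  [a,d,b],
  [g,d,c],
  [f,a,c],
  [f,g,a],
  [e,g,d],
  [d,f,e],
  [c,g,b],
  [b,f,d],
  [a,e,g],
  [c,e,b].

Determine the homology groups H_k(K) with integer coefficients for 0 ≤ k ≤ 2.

H_0 = Z,  H_1 = Z^2,  H_2 = Z.

Take the total order a < b < c < d < e < f < g on the vertex set. Then K (dimension 2) consists of the simplices:

  0-simplices (7): a, b, c, d, e, f, g
  1-simplices (21): ab, ac, ad, ae, af, ag, bc, bd, be, bf, bg, cd, ce, cf, cg, de, df, dg, ef, eg, fg
  2-simplices (14): abd, abe, acd, acf, aeg, afg, bce, bcg, bdf, bfg, cdg, cef, def, deg

Hence C_0 ≅ Z^7, C_1 ≅ Z^21, C_2 ≅ Z^14.

Boundary ∂_1: C_1 → C_0 maps an edge to its endpoints' difference, ∂[p,q] = q − p. For instance
  ∂cd = d − c.
As a 7×21 matrix over Z this has rank 6, with invariant factors (1,1,1,1,1,1).

The boundary map ∂_2: C_2 → C_1 maps a triangle to the signed sum of its edges. For instance
  ∂cef = ef − cf + ce,
  ∂bce = ce − be + bc.
As a 21×14 matrix over Z this has rank 13, with invariant factors (1,1,1,1,1,1,1,1,1,1,1,1,1).

Now H_k = ker ∂_k / im ∂_{k+1}, so:

  H_0: rank C_0 − rank ∂_1 = 7 − 6 = 1, and the invariant factors of ∂_1 are all 1, so H_0 ≅ Z.
  H_1: rank ker ∂_1 − rank ∂_2 = (21 − 6) − 13 = 2, and the invariant factors of ∂_2 are all 1, so H_1 ≅ Z^2.
  H_2: rank ker ∂_2 − rank ∂_3 = (14 − 13) − 0 = 1, and there is no ∂_3, so H_2 ≅ Z.

As a check, the Euler characteristic is 7 − 21 + 14 = 0, which agrees with 1 − 2 + 1 = 0.
(K is a triangulation of the torus T^2.)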